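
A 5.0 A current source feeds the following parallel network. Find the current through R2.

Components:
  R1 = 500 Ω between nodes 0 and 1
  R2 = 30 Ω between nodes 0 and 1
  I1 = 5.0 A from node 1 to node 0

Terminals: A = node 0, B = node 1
All resistors sit directly between nodes 0 and 1, so they are in parallel and share one voltage V; the full source current 5 A splits among them.
1/R_par = 1/500 + 1/30 = 0.03533 S  =>  R_par = 28.3 Ω
V = I × R_par = 5 × 28.3 = 141.5 V
I_R2 = V/R2 = 141.5/30 = 4.717 A

Final answer: 4.717 A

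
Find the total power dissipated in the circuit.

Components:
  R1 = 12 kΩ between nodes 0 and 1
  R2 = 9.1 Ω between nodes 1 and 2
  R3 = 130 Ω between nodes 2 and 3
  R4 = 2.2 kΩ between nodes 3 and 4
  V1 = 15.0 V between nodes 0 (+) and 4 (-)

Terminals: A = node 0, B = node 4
Nodal analysis, taking node 4 as the 0 V reference.
Source V1 fixes V_0 = 15 V.
KCL at each unknown node (sum of currents leaving = 0; resistances in Ω):
  Node 1: (V_1 - 15)/12000 + (V_1 - V_2)/9.1 = 0
  Node 2: (V_2 - V_1)/9.1 + (V_2 - V_3)/130 = 0
  Node 3: (V_3 - V_2)/130 + (V_3 - 0)/2200 = 0
Collecting terms (coefficients in siemens):
  0.11·V_1 - 0.1099·V_2 = 0.00125
  0.1176·V_2 - 0.1099·V_1 - 0.007692·V_3 = 0
  0.008147·V_3 - 0.007692·V_2 = 0
Solving these 3 simultaneous equations (Gaussian elimination) gives:
  V_1 = 2.447 V, V_2 = 2.437 V, V_3 = 2.301 V
Power in each resistor, P = (ΔV)²/R:
  P_R1 = (15 - 2.447)²/12000 = 0.01313 W
  P_R2 = (2.447 - 2.437)²/9.1 = 0.000009958 W
  P_R3 = (2.437 - 2.301)²/130 = 0.0001423 W
  P_R4 = (2.301 - 0)²/2200 = 0.002407 W
P_total = P_R1 + P_R2 + P_R3 + P_R4 = 0.01569 W

Final answer: 0.01569 W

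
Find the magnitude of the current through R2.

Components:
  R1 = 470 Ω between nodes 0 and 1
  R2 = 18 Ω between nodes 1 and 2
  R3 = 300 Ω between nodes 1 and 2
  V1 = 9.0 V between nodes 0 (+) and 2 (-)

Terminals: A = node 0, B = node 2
Nodal analysis, taking node 2 as the 0 V reference.
Source V1 fixes V_0 = 9 V.
KCL at each unknown node (sum of currents leaving = 0; resistances in Ω):
  Node 1: (V_1 - 9)/470 + (V_1 - 0)/18 + (V_1 - 0)/300 = 0
Collecting terms: 0.06102 × V_1 = 0.01915  =>  V_1 = 0.3138 V
I_R2 = (V_1 - V_2)/R2 = (0.3138 - 0)/18 = 0.01744 A
|I_R2| = 0.01744 A

Final answer: |I_R2| = 0.01744 A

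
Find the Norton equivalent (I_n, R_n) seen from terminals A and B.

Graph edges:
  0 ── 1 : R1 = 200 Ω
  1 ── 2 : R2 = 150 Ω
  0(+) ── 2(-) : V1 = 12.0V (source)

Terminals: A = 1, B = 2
Find the Thévenin equivalent first; then I_n = V_th/R_th and R_n = R_th.
Step 1 — V_th is the open-circuit voltage V_A - V_B (nothing connected across the terminals).
Nodal analysis, taking node 2 as the 0 V reference.
Source V1 fixes V_0 = 12 V.
KCL at each unknown node (sum of currents leaving = 0; resistances in Ω):
  Node 1: (V_1 - 12)/200 + (V_1 - 0)/150 = 0
Collecting terms: 0.01167 × V_1 = 0.06  =>  V_1 = 5.143 V
V_th = V_1 - V_2 = 5.143 - 0 = 5.143 V
Step 2 — R_th: zero the source — replace V1 by a short circuit (node 2 merges into node 0) — and find the resistance seen between A (node 1) and B (node 0).
Reduce the network between node 1 (A) and node 0 (B) by series/parallel combination:
  Rp1 = R1 ‖ R2 (parallel, both between nodes 0 and 1) = 1/(1/200 + 1/150) = 85.71 Ω
R_th = 85.71 Ω
I_n = V_th/R_th = 5.143/85.71 = 0.06 A, and R_n = R_th = 85.71 Ω

Final answer: I_n = 0.06 A, R_n = 85.71 Ω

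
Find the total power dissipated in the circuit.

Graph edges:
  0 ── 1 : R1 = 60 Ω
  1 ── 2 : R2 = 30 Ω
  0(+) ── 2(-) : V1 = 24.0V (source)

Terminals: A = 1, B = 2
Nodal analysis, taking node 2 as the 0 V reference.
Source V1 fixes V_0 = 24 V.
KCL at each unknown node (sum of currents leaving = 0; resistances in Ω):
  Node 1: (V_1 - 24)/60 + (V_1 - 0)/30 = 0
Collecting terms: 0.05 × V_1 = 0.4  =>  V_1 = 8 V
Power in each resistor, P = (ΔV)²/R:
  P_R1 = (24 - 8)²/60 = 4.267 W
  P_R2 = (8 - 0)²/30 = 2.133 W
P_total = P_R1 + P_R2 = 6.4 W

Final answer: 6.4 W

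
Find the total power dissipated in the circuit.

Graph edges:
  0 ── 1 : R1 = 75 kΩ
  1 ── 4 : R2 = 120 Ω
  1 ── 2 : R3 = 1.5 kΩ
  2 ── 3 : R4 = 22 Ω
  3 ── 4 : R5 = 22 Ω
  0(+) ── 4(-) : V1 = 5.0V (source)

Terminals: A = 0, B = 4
Nodal analysis, taking node 4 as the 0 V reference.
Source V1 fixes V_0 = 5 V.
KCL at each unknown node (sum of currents leaving = 0; resistances in Ω):
  Node 1: (V_1 - 5)/75000 + (V_1 - 0)/120 + (V_1 - V_2)/1500 = 0
  Node 2: (V_2 - V_1)/1500 + (V_2 - V_3)/22 = 0
  Node 3: (V_3 - V_2)/22 + (V_3 - 0)/22 = 0
Collecting terms (coefficients in siemens):
  0.009013·V_1 - 0.0006667·V_2 = 0.00006667
  0.04612·V_2 - 0.0006667·V_1 - 0.04545·V_3 = 0
  0.09091·V_3 - 0.04545·V_2 = 0
Solving these 3 simultaneous equations (Gaussian elimination) gives:
  V_1 = 0.007412 V, V_2 = 0.0002112 V, V_3 = 0.0001056 V
Power in each resistor, P = (ΔV)²/R:
  P_R1 = (5 - 0.007412)²/75000 = 0.0003323 W
  P_R2 = (0.007412 - 0)²/120 = 0.0000004578 W
  P_R3 = (0.007412 - 0.0002112)²/1500 = 0.00000003457 W
  P_R4 = (0.0002112 - 0.0001056)²/22 = 0.000000000507 W
  P_R5 = (0.0001056 - 0)²/22 = 0.000000000507 W
P_total = P_R1 + P_R2 + P_R3 + P_R4 + P_R5 = 0.0003328 W

Final answer: 0.0003328 W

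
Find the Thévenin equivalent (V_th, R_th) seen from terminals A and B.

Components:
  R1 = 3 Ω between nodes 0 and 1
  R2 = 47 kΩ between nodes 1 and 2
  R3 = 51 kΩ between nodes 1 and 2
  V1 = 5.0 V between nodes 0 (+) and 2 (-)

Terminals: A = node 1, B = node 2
Step 1 — V_th is the open-circuit voltage V_A - V_B (nothing connected across the terminals).
Nodal analysis, taking node 2 as the 0 V reference.
Source V1 fixes V_0 = 5 V.
KCL at each unknown node (sum of currents leaving = 0; resistances in Ω):
  Node 1: (V_1 - 5)/3 + (V_1 - 0)/47000 + (V_1 - 0)/51000 = 0
Collecting terms: 0.3334 × V_1 = 1.667  =>  V_1 = 4.999 V
V_th = V_1 - V_2 = 4.999 - 0 = 4.999 V
Step 2 — R_th: zero the source — replace V1 by a short circuit (node 2 merges into node 0) — and find the resistance seen between A (node 1) and B (node 0).
Reduce the network between node 1 (A) and node 0 (B) by series/parallel combination:
  Rp1 = R1 ‖ R2 ‖ R3 (parallel, all between nodes 0 and 1) = 1/(1/3 + 1/47000 + 1/51000) = 3 Ω
R_th = 3 Ω

Final answer: V_th = 4.999 V, R_th = 3 Ω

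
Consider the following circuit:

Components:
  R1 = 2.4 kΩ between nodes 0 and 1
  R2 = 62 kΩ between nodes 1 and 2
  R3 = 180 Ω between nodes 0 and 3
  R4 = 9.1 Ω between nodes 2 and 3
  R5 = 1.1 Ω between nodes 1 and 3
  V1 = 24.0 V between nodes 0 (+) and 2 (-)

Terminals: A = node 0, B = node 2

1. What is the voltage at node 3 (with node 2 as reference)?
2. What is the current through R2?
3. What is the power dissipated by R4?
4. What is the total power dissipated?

Nodal analysis, taking node 2 as the 0 V reference.
Source V1 fixes V_0 = 24 V.
KCL at each unknown node (sum of currents leaving = 0; resistances in Ω):
  Node 1: (V_1 - 24)/2400 + (V_1 - 0)/62000 + (V_1 - V_3)/1.1 = 0
  Node 3: (V_3 - 24)/180 + (V_3 - 0)/9.1 + (V_3 - V_1)/1.1 = 0
Collecting terms (coefficients in siemens):
  0.9095·V_1 - 0.9091·V_3 = 0.01
  1.025·V_3 - 0.9091·V_1 = 0.1333
Determinant D = (0.9095)(1.025) - (-0.9091)(-0.9091) = 0.1054
V_1 = [(0.01)(1.025) - (-0.9091)(0.1333)]/D = 1.247 V
V_3 = [(0.9095)(0.1333) - (0.01)(-0.9091)]/D = 1.237 V
Part 1:
  Read off the nodal solution: V_3 = 1.237 V
Part 2:
  I_R2 = (V_1 - V_2)/R2 = (1.247 - 0)/62000 = 0.00002012 A
  Magnitude: I_R2 = 0.00002012 A
Part 3:
  I_R4 = (V_2 - V_3)/R4 = (0 - 1.237)/9.1 = -0.1359 A
  P_R4 = I_R4² × R4 = (-0.1359)² × 9.1 = 0.1681 W
Part 4:
  Power in each resistor, P = (ΔV)²/R:
    P_R1 = (24 - 1.247)²/2400 = 0.2157 W
    P_R2 = (1.247 - 0)²/62000 = 0.00002509 W
    P_R3 = (24 - 1.237)²/180 = 2.879 W
    P_R4 = (0 - 1.237)²/9.1 = 0.1681 W
    P_R5 = (1.247 - 1.237)²/1.1 = 0.00009844 W
  P_total = P_R1 + P_R2 + P_R3 + P_R4 + P_R5 = 3.263 W

Final answers:
1. V_3 = 1.237 V
2. I_R2 = 2.012e-05 A
3. P_R4 = 0.1681 W
4. P_total = 3.263 W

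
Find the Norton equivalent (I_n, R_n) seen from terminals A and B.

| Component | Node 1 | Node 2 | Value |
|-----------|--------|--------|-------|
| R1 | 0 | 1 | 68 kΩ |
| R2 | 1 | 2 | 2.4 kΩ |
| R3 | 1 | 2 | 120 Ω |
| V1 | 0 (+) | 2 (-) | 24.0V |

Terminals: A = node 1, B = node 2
Find the Thévenin equivalent first; then I_n = V_th/R_th and R_n = R_th.
Step 1 — V_th is the open-circuit voltage V_A - V_B (nothing connected across the terminals).
Nodal analysis, taking node 2 as the 0 V reference.
Source V1 fixes V_0 = 24 V.
KCL at each unknown node (sum of currents leaving = 0; resistances in Ω):
  Node 1: (V_1 - 24)/68000 + (V_1 - 0)/2400 + (V_1 - 0)/120 = 0
Collecting terms: 0.008765 × V_1 = 0.0003529  =>  V_1 = 0.04027 V
V_th = V_1 - V_2 = 0.04027 - 0 = 0.04027 V
Step 2 — R_th: zero the source — replace V1 by a short circuit (node 2 merges into node 0) — and find the resistance seen between A (node 1) and B (node 0).
Reduce the network between node 1 (A) and node 0 (B) by series/parallel combination:
  Rp1 = R1 ‖ R2 ‖ R3 (parallel, all between nodes 0 and 1) = 1/(1/68000 + 1/2400 + 1/120) = 114.1 Ω
R_th = 114.1 Ω
I_n = V_th/R_th = 0.04027/114.1 = 0.0003529 A, and R_n = R_th = 114.1 Ω

Final answer: I_n = 0.0003529 A, R_n = 114.1 Ω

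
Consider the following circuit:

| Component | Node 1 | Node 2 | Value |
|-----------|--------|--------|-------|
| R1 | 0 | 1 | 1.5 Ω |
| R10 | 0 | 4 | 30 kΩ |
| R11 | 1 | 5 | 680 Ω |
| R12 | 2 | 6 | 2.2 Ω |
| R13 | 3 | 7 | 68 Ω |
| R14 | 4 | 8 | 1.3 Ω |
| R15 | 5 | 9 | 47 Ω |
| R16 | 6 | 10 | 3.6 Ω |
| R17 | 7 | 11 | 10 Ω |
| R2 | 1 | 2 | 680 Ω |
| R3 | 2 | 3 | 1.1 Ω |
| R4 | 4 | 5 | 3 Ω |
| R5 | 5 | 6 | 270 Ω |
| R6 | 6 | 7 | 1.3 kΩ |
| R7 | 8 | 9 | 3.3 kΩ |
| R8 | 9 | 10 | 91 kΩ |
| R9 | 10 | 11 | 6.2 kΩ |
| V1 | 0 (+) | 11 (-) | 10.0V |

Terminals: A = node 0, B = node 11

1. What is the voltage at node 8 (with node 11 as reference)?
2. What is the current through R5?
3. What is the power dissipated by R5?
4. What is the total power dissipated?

Nodal analysis, taking node 11 as the 0 V reference.
Source V1 fixes V_0 = 10 V.
KCL at each unknown node (sum of currents leaving = 0; resistances in Ω):
  Node 1: (V_1 - 10)/1.5 + (V_1 - V_2)/680 + (V_1 - V_5)/680 = 0
  Node 2: (V_2 - V_1)/680 + (V_2 - V_3)/1.1 + (V_2 - V_6)/2.2 = 0
  Node 3: (V_3 - V_2)/1.1 + (V_3 - V_7)/68 = 0
  Node 4: (V_4 - V_5)/3 + (V_4 - 10)/30000 + (V_4 - V_8)/1.3 = 0
  Node 5: (V_5 - V_4)/3 + (V_5 - V_6)/270 + (V_5 - V_1)/680 + (V_5 - V_9)/47 = 0
  Node 6: (V_6 - V_5)/270 + (V_6 - V_7)/1300 + (V_6 - V_2)/2.2 + (V_6 - V_10)/3.6 = 0
  Node 7: (V_7 - V_6)/1300 + (V_7 - V_3)/68 + (V_7 - 0)/10 = 0
  Node 8: (V_8 - V_9)/3300 + (V_8 - V_4)/1.3 = 0
  Node 9: (V_9 - V_8)/3300 + (V_9 - V_10)/91000 + (V_9 - V_5)/47 = 0
  Node 10: (V_10 - V_9)/91000 + (V_10 - 0)/6200 + (V_10 - V_6)/3.6 = 0
Collecting terms (coefficients in siemens):
  0.6696·V_1 - 0.001471·V_2 - 0.001471·V_5 = 6.667
  1.365·V_2 - 0.001471·V_1 - 0.9091·V_3 - 0.4545·V_6 = 0
  0.9238·V_3 - 0.9091·V_2 - 0.01471·V_7 = 0
  1.103·V_4 - 0.3333·V_5 - 0.7692·V_8 = 0.0003333
  0.3598·V_5 - 0.001471·V_1 - 0.3333·V_4 - 0.003704·V_6 - 0.02128·V_9 = 0
  0.7368·V_6 - 0.4545·V_2 - 0.003704·V_5 - 0.0007692·V_7 - 0.2778·V_10 = 0
  0.1155·V_7 - 0.01471·V_3 - 0.0007692·V_6 = 0
  0.7695·V_8 - 0.7692·V_4 - 0.000303·V_9 = 0
  0.02159·V_9 - 0.02128·V_5 - 0.000303·V_8 - 0.00001099·V_10 = 0
  0.278·V_10 - 0.2778·V_6 - 0.00001099·V_9 = 0
Solving these 10 simultaneous equations (Gaussian elimination) gives:
  V_1 = 9.968 V, V_2 = 1.588 V, V_3 = 1.566 V, V_4 = 4.016 V
  V_5 = 4.016 V, V_6 = 1.605 V, V_7 = 0.2102 V, V_8 = 4.016 V
  V_9 = 4.014 V, V_10 = 1.604 V
Part 1:
  Read off the nodal solution: V_8 = 4.016 V
Part 2:
  I_R5 = (V_5 - V_6)/R5 = (4.016 - 1.605)/270 = 0.008927 A
  Magnitude: I_R5 = 0.008927 A
Part 3:
  I_R5 = (V_5 - V_6)/R5 = (4.016 - 1.605)/270 = 0.008927 A
  P_R5 = I_R5² × R5 = (0.008927)² × 270 = 0.02152 W
Part 4:
  Power in each resistor, P = (ΔV)²/R:
    P_R1 = (10 - 9.968)²/1.5 = 0.0006664 W
    P_R2 = (9.968 - 1.588)²/680 = 0.1033 W
    P_R3 = (1.588 - 1.566)²/1.1 = 0.0004376 W
    P_R4 = (4.016 - 4.016)²/3 = 0.0000001187 W
    P_R5 = (4.016 - 1.605)²/270 = 0.02152 W
    P_R6 = (1.605 - 0.2102)²/1300 = 0.001497 W
    P_R7 = (4.016 - 4.014)²/3300 = 0.0000000009981 W
    P_R8 = (4.014 - 1.604)²/91000 = 0.00006382 W
    P_R9 = (1.604 - 0)²/6200 = 0.0004151 W
    P_R10 = (10 - 4.016)²/30000 = 0.001194 W
    P_R11 = (9.968 - 4.016)²/680 = 0.05211 W
    P_R12 = (1.588 - 1.605)²/2.2 = 0.0001278 W
    P_R13 = (1.566 - 0.2102)²/68 = 0.02705 W
    P_R14 = (4.016 - 4.016)²/1.3 = 0.0000000000003932 W
    P_R15 = (4.016 - 4.014)²/47 = 0.00000003161 W
    P_R16 = (1.605 - 1.604)²/3.6 = 0.0000001942 W
    P_R17 = (0.2102 - 0)²/10 = 0.004418 W
  P_total = P_R1 + P_R2 + P_R3 + P_R4 + P_R5 + P_R6 + P_R7 + P_R8 + P_R9 + P_R10 + P_R11 + P_R12 + P_R13 + P_R14 + P_R15 + P_R16 + P_R17 = 0.2128 W

Final answers:
1. V_8 = 4.016 V
2. I_R5 = 0.008927 A
3. P_R5 = 0.02152 W
4. P_total = 0.2128 W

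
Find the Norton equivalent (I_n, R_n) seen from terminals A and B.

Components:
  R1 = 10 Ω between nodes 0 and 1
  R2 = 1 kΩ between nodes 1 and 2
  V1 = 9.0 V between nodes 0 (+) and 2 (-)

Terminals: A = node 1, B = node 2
Find the Thévenin equivalent first; then I_n = V_th/R_th and R_n = R_th.
Step 1 — V_th is the open-circuit voltage V_A - V_B (nothing connected across the terminals).
Nodal analysis, taking node 2 as the 0 V reference.
Source V1 fixes V_0 = 9 V.
KCL at each unknown node (sum of currents leaving = 0; resistances in Ω):
  Node 1: (V_1 - 9)/10 + (V_1 - 0)/1000 = 0
Collecting terms: 0.101 × V_1 = 0.9  =>  V_1 = 8.911 V
V_th = V_1 - V_2 = 8.911 - 0 = 8.911 V
Step 2 — R_th: zero the source — replace V1 by a short circuit (node 2 merges into node 0) — and find the resistance seen between A (node 1) and B (node 0).
Reduce the network between node 1 (A) and node 0 (B) by series/parallel combination:
  Rp1 = R1 ‖ R2 (parallel, both between nodes 0 and 1) = 1/(1/10 + 1/1000) = 9.901 Ω
R_th = 9.901 Ω
I_n = V_th/R_th = 8.911/9.901 = 0.9 A, and R_n = R_th = 9.901 Ω

Final answer: I_n = 0.9 A, R_n = 9.901 Ω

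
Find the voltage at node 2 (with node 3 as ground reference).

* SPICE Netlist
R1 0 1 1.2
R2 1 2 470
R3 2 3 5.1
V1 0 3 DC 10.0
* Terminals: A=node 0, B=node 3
Nodal analysis, taking node 3 as the 0 V reference.
Source V1 fixes V_0 = 10 V.
KCL at each unknown node (sum of currents leaving = 0; resistances in Ω):
  Node 1: (V_1 - 10)/1.2 + (V_1 - V_2)/470 = 0
  Node 2: (V_2 - V_1)/470 + (V_2 - 0)/5.1 = 0
Collecting terms (coefficients in siemens):
  0.8355·V_1 - 0.002128·V_2 = 8.333
  0.1982·V_2 - 0.002128·V_1 = 0
Determinant D = (0.8355)(0.1982) - (-0.002128)(-0.002128) = 0.1656
V_1 = [(8.333)(0.1982) - (-0.002128)(0)]/D = 9.975 V
V_2 = [(0.8355)(0) - (8.333)(-0.002128)]/D = 0.1071 V
The requested potential is V_2 = 0.1071 V.

Final answer: V_2 = 0.1071 V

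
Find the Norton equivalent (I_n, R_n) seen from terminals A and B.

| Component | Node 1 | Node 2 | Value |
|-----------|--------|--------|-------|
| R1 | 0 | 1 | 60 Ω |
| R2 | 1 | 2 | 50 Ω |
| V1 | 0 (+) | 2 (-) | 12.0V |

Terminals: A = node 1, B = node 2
Find the Thévenin equivalent first; then I_n = V_th/R_th and R_n = R_th.
Step 1 — V_th is the open-circuit voltage V_A - V_B (nothing connected across the terminals).
Nodal analysis, taking node 2 as the 0 V reference.
Source V1 fixes V_0 = 12 V.
KCL at each unknown node (sum of currents leaving = 0; resistances in Ω):
  Node 1: (V_1 - 12)/60 + (V_1 - 0)/50 = 0
Collecting terms: 0.03667 × V_1 = 0.2  =>  V_1 = 5.455 V
V_th = V_1 - V_2 = 5.455 - 0 = 5.455 V
Step 2 — R_th: zero the source — replace V1 by a short circuit (node 2 merges into node 0) — and find the resistance seen between A (node 1) and B (node 0).
Reduce the network between node 1 (A) and node 0 (B) by series/parallel combination:
  Rp1 = R1 ‖ R2 (parallel, both between nodes 0 and 1) = 1/(1/60 + 1/50) = 27.27 Ω
R_th = 27.27 Ω
I_n = V_th/R_th = 5.455/27.27 = 0.2 A, and R_n = R_th = 27.27 Ω

Final answer: I_n = 0.2 A, R_n = 27.27 Ω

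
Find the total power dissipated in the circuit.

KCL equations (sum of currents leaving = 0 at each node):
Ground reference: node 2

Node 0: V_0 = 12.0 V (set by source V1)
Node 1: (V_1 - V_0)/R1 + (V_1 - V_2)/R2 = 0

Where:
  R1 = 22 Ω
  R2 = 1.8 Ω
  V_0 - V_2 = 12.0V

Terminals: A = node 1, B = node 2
Nodal analysis, taking node 2 as the 0 V reference.
Source V1 fixes V_0 = 12 V.
KCL at each unknown node (sum of currents leaving = 0; resistances in Ω):
  Node 1: (V_1 - 12)/22 + (V_1 - 0)/1.8 = 0
Collecting terms: 0.601 × V_1 = 0.5455  =>  V_1 = 0.9076 V
Power in each resistor, P = (ΔV)²/R:
  P_R1 = (12 - 0.9076)²/22 = 5.593 W
  P_R2 = (0.9076 - 0)²/1.8 = 0.4576 W
P_total = P_R1 + P_R2 = 6.05 W

Final answer: 6.05 W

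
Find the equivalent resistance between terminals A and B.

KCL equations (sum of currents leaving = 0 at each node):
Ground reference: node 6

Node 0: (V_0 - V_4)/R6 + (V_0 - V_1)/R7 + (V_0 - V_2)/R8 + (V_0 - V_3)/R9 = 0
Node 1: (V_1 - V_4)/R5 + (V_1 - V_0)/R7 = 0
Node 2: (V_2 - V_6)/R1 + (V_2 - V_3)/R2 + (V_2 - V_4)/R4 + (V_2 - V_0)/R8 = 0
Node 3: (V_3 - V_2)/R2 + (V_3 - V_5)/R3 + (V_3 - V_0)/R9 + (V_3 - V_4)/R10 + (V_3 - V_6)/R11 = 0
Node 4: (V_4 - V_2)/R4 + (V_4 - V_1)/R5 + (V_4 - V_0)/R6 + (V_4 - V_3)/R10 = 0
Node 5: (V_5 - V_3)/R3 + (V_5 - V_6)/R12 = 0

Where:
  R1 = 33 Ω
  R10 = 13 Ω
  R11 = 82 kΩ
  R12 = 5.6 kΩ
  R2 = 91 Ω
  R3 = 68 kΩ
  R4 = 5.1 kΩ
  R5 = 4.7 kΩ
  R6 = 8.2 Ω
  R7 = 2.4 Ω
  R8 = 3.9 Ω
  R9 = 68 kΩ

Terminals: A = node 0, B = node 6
The network is not a plain series/parallel combination. Inject a 1 A test current into terminal A (node 0) and return it from terminal B (node 6); then R_eq = V_A / (1 A).
Nodal analysis, taking node 6 as the 0 V reference.
Current source I_test pushes 1 A into node 0 and draws it out of node 6.
KCL at each unknown node (sum of currents leaving = 0; resistances in Ω):
  Node 0: (V_0 - V_4)/8.2 + (V_0 - V_1)/2.4 + (V_0 - V_2)/3.9 + (V_0 - V_3)/68000 - 1 = 0
  Node 1: (V_1 - V_0)/2.4 + (V_1 - V_4)/4700 = 0
  Node 2: (V_2 - V_0)/3.9 + (V_2 - 0)/33 + (V_2 - V_3)/91 + (V_2 - V_4)/5100 = 0
  Node 3: (V_3 - V_0)/68000 + (V_3 - V_2)/91 + (V_3 - V_5)/68000 + (V_3 - V_4)/13 + (V_3 - 0)/82000 = 0
  Node 4: (V_4 - V_0)/8.2 + (V_4 - V_1)/4700 + (V_4 - V_2)/5100 + (V_4 - V_3)/13 = 0
  Node 5: (V_5 - V_3)/68000 + (V_5 - 0)/5600 = 0
Collecting terms (coefficients in siemens):
  0.795·V_0 - 0.4167·V_1 - 0.2564·V_2 - 0.00001471·V_3 - 0.122·V_4 = 1
  0.4169·V_1 - 0.4167·V_0 - 0.0002128·V_4 = 0
  0.2979·V_2 - 0.2564·V_0 - 0.01099·V_3 - 0.0001961·V_4 = 0
  0.08795·V_3 - 0.00001471·V_0 - 0.01099·V_2 - 0.07692·V_4 - 0.00001471·V_5 = 0
  0.1993·V_4 - 0.122·V_0 - 0.0002128·V_1 - 0.0001961·V_2 - 0.07692·V_3 = 0
  0.0001933·V_5 - 0.00001471·V_3 = 0
Solving these 6 simultaneous equations (Gaussian elimination) gives:
  V_0 = 36.73 V, V_1 = 36.73 V, V_2 = 32.97 V, V_3 = 36 V
  V_4 = 36.45 V, V_5 = 2.739 V
R_eq = V_0 / 1 A = 36.73 Ω

Final answer: 36.73 Ω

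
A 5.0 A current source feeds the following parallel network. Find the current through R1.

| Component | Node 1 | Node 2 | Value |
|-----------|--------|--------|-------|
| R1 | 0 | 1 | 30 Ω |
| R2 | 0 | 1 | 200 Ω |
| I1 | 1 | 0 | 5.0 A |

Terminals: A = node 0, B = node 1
All resistors sit directly between nodes 0 and 1, so they are in parallel and share one voltage V; the full source current 5 A splits among them.
1/R_par = 1/30 + 1/200 = 0.03833 S  =>  R_par = 26.09 Ω
V = I × R_par = 5 × 26.09 = 130.4 V
I_R1 = V/R1 = 130.4/30 = 4.348 A

Final answer: 4.348 A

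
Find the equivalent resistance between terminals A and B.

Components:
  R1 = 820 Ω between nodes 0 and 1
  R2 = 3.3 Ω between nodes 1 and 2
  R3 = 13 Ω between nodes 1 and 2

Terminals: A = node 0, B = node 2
Reduce the network between node 0 (A) and node 2 (B) by series/parallel combination:
  Rp1 = R2 ‖ R3 (parallel, both between nodes 1 and 2) = 1/(1/3.3 + 1/13) = 2.632 Ω
  Rs1 = R1 + Rp1 (series, joined only at node 1) = 820 + 2.632 = 822.6 Ω
R_eq = 822.6 Ω

Final answer: 822.6 Ω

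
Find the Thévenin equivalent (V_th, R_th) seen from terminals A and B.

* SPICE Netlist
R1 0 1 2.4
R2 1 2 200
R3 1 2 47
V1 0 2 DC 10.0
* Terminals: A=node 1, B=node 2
Step 1 — V_th is the open-circuit voltage V_A - V_B (nothing connected across the terminals).
Nodal analysis, taking node 2 as the 0 V reference.
Source V1 fixes V_0 = 10 V.
KCL at each unknown node (sum of currents leaving = 0; resistances in Ω):
  Node 1: (V_1 - 10)/2.4 + (V_1 - 0)/200 + (V_1 - 0)/47 = 0
Collecting terms: 0.4429 × V_1 = 4.167  =>  V_1 = 9.407 V
V_th = V_1 - V_2 = 9.407 - 0 = 9.407 V
Step 2 — R_th: zero the source — replace V1 by a short circuit (node 2 merges into node 0) — and find the resistance seen between A (node 1) and B (node 0).
Reduce the network between node 1 (A) and node 0 (B) by series/parallel combination:
  Rp1 = R1 ‖ R2 ‖ R3 (parallel, all between nodes 0 and 1) = 1/(1/2.4 + 1/200 + 1/47) = 2.258 Ω
R_th = 2.258 Ω

Final answer: V_th = 9.407 V, R_th = 2.258 Ω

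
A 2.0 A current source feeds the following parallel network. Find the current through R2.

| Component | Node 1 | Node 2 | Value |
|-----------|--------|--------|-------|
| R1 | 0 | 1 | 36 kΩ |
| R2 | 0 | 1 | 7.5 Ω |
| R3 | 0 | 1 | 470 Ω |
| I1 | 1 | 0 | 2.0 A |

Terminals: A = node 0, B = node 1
All resistors sit directly between nodes 0 and 1, so they are in parallel and share one voltage V; the full source current 2 A splits among them.
1/R_par = 1/36000 + 1/7.5 + 1/470 = 0.1355 S  =>  R_par = 7.381 Ω
V = I × R_par = 2 × 7.381 = 14.76 V
I_R2 = V/R2 = 14.76/7.5 = 1.968 A

Final answer: 1.968 A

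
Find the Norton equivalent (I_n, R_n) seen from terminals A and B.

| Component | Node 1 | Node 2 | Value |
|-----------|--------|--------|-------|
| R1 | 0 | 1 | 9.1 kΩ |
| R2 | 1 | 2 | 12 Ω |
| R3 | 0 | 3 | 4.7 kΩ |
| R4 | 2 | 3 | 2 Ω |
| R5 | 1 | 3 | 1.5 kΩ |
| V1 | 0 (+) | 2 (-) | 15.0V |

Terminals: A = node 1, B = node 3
Find the Thévenin equivalent first; then I_n = V_th/R_th and R_n = R_th.
Step 1 — V_th is the open-circuit voltage V_A - V_B (nothing connected across the terminals).
Nodal analysis, taking node 2 as the 0 V reference.
Source V1 fixes V_0 = 15 V.
KCL at each unknown node (sum of currents leaving = 0; resistances in Ω):
  Node 1: (V_1 - 15)/9100 + (V_1 - 0)/12 + (V_1 - V_3)/1500 = 0
  Node 3: (V_3 - 15)/4700 + (V_3 - 0)/2 + (V_3 - V_1)/1500 = 0
Collecting terms (coefficients in siemens):
  0.08411·V_1 - 0.0006667·V_3 = 0.001648
  0.5009·V_3 - 0.0006667·V_1 = 0.003191
Determinant D = (0.08411)(0.5009) - (-0.0006667)(-0.0006667) = 0.04213
V_1 = [(0.001648)(0.5009) - (-0.0006667)(0.003191)]/D = 0.01965 V
V_3 = [(0.08411)(0.003191) - (0.001648)(-0.0006667)]/D = 0.006398 V
V_th = V_1 - V_3 = 0.01965 - 0.006398 = 0.01325 V
Step 2 — R_th: zero the source — replace V1 by a short circuit (node 2 merges into node 0) — and find the resistance seen between A (node 1) and B (node 3).
Reduce the network between node 1 (A) and node 3 (B) by series/parallel combination:
  Rp1 = R1 ‖ R2 (parallel, both between nodes 0 and 1) = 1/(1/9100 + 1/12) = 11.98 Ω
  Rp2 = R3 ‖ R4 (parallel, both between nodes 0 and 3) = 1/(1/4700 + 1/2) = 1.999 Ω
  Rs1 = Rp1 + Rp2 (series, joined only at node 0) = 11.98 + 1.999 = 13.98 Ω
  Rp3 = R5 ‖ Rs1 (parallel, both between nodes 1 and 3) = 1/(1/1500 + 1/13.98) = 13.85 Ω
R_th = 13.85 Ω
I_n = V_th/R_th = 0.01325/13.85 = 0.0009564 A, and R_n = R_th = 13.85 Ω

Final answer: I_n = 0.0009564 A, R_n = 13.85 Ω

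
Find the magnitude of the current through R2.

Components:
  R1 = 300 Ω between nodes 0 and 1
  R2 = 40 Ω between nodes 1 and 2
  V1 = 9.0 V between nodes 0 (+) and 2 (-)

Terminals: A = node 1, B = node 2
Nodal analysis, taking node 2 as the 0 V reference.
Source V1 fixes V_0 = 9 V.
KCL at each unknown node (sum of currents leaving = 0; resistances in Ω):
  Node 1: (V_1 - 9)/300 + (V_1 - 0)/40 = 0
Collecting terms: 0.02833 × V_1 = 0.03  =>  V_1 = 1.059 V
I_R2 = (V_1 - V_2)/R2 = (1.059 - 0)/40 = 0.02647 A
|I_R2| = 0.02647 A

Final answer: |I_R2| = 0.02647 A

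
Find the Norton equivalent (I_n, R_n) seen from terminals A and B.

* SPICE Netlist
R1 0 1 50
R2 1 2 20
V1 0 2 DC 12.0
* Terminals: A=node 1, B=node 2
Find the Thévenin equivalent first; then I_n = V_th/R_th and R_n = R_th.
Step 1 — V_th is the open-circuit voltage V_A - V_B (nothing connected across the terminals).
Nodal analysis, taking node 2 as the 0 V reference.
Source V1 fixes V_0 = 12 V.
KCL at each unknown node (sum of currents leaving = 0; resistances in Ω):
  Node 1: (V_1 - 12)/50 + (V_1 - 0)/20 = 0
Collecting terms: 0.07 × V_1 = 0.24  =>  V_1 = 3.429 V
V_th = V_1 - V_2 = 3.429 - 0 = 3.429 V
Step 2 — R_th: zero the source — replace V1 by a short circuit (node 2 merges into node 0) — and find the resistance seen between A (node 1) and B (node 0).
Reduce the network between node 1 (A) and node 0 (B) by series/parallel combination:
  Rp1 = R1 ‖ R2 (parallel, both between nodes 0 and 1) = 1/(1/50 + 1/20) = 14.29 Ω
R_th = 14.29 Ω
I_n = V_th/R_th = 3.429/14.29 = 0.24 A, and R_n = R_th = 14.29 Ω

Final answer: I_n = 0.24 A, R_n = 14.29 Ω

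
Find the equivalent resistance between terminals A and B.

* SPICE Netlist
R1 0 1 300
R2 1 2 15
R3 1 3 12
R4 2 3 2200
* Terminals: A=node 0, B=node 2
Reduce the network between node 0 (A) and node 2 (B) by series/parallel combination:
  Rs1 = R3 + R4 (series, joined only at node 3) = 12 + 2200 = 2212 Ω
  Rp1 = R2 ‖ Rs1 (parallel, both between nodes 1 and 2) = 1/(1/15 + 1/2212) = 14.9 Ω
  Rs2 = R1 + Rp1 (series, joined only at node 1) = 300 + 14.9 = 314.9 Ω
R_eq = 314.9 Ω

Final answer: 314.9 Ω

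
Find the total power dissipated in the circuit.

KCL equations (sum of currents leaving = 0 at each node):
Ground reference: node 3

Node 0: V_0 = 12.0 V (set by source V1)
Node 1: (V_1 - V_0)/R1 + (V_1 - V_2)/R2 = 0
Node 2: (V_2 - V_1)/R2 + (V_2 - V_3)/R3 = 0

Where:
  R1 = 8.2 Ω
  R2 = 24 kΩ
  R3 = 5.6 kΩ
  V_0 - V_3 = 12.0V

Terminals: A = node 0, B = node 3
Nodal analysis, taking node 3 as the 0 V reference.
Source V1 fixes V_0 = 12 V.
KCL at each unknown node (sum of currents leaving = 0; resistances in Ω):
  Node 1: (V_1 - 12)/8.2 + (V_1 - V_2)/24000 = 0
  Node 2: (V_2 - V_1)/24000 + (V_2 - 0)/5600 = 0
Collecting terms (coefficients in siemens):
  0.122·V_1 - 0.00004167·V_2 = 1.463
  0.0002202·V_2 - 0.00004167·V_1 = 0
Determinant D = (0.122)(0.0002202) - (-0.00004167)(-0.00004167) = 0.00002687
V_1 = [(1.463)(0.0002202) - (-0.00004167)(0)]/D = 12 V
V_2 = [(0.122)(0) - (1.463)(-0.00004167)]/D = 2.27 V
Power in each resistor, P = (ΔV)²/R:
  P_R1 = (12 - 12)²/8.2 = 0.000001347 W
  P_R2 = (12 - 2.27)²/24000 = 0.003942 W
  P_R3 = (2.27 - 0)²/5600 = 0.0009199 W
P_total = P_R1 + P_R2 + P_R3 = 0.004864 W

Final answer: 0.004864 W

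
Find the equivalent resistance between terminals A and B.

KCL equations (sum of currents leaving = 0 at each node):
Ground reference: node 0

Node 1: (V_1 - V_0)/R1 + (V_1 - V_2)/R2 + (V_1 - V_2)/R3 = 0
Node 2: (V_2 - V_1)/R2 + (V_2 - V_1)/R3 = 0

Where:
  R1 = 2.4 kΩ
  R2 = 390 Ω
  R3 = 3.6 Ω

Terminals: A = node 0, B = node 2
Reduce the network between node 0 (A) and node 2 (B) by series/parallel combination:
  Rp1 = R2 ‖ R3 (parallel, both between nodes 1 and 2) = 1/(1/390 + 1/3.6) = 3.567 Ω
  Rs1 = R1 + Rp1 (series, joined only at node 1) = 2400 + 3.567 = 2404 Ω
R_eq = 2.404 kΩ

Final answer: 2.404 kΩ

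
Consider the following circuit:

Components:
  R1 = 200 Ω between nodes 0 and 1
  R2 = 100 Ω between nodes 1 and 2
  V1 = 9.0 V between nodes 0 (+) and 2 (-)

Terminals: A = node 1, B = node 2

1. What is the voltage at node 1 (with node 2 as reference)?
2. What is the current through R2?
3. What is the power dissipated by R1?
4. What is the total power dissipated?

Nodal analysis, taking node 2 as the 0 V reference.
Source V1 fixes V_0 = 9 V.
KCL at each unknown node (sum of currents leaving = 0; resistances in Ω):
  Node 1: (V_1 - 9)/200 + (V_1 - 0)/100 = 0
Collecting terms: 0.015 × V_1 = 0.045  =>  V_1 = 3 V
Part 1:
  Read off the nodal solution: V_1 = 3 V
Part 2:
  I_R2 = (V_1 - V_2)/R2 = (3 - 0)/100 = 0.03 A
  Magnitude: I_R2 = 0.03 A
Part 3:
  I_R1 = (V_0 - V_1)/R1 = (9 - 3)/200 = 0.03 A
  P_R1 = I_R1² × R1 = (0.03)² × 200 = 0.18 W
Part 4:
  Power in each resistor, P = (ΔV)²/R:
    P_R1 = (9 - 3)²/200 = 0.18 W
    P_R2 = (3 - 0)²/100 = 0.09 W
  P_total = P_R1 + P_R2 = 0.27 W

Final answers:
1. V_1 = 3 V
2. I_R2 = 0.03 A
3. P_R1 = 0.18 W
4. P_total = 0.27 W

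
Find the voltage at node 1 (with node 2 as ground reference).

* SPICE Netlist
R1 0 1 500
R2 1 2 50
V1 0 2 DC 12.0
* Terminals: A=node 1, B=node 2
Nodal analysis, taking node 2 as the 0 V reference.
Source V1 fixes V_0 = 12 V.
KCL at each unknown node (sum of currents leaving = 0; resistances in Ω):
  Node 1: (V_1 - 12)/500 + (V_1 - 0)/50 = 0
Collecting terms: 0.022 × V_1 = 0.024  =>  V_1 = 1.091 V
The requested potential is V_1 = 1.091 V.

Final answer: V_1 = 1.091 V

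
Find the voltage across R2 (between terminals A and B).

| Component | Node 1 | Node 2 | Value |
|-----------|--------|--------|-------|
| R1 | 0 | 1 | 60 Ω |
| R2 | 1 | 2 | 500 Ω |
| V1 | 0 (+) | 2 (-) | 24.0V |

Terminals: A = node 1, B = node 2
R1 and R2 are in series across V1 (node 0 → node 1 → node 2), and the output A–B is taken across R2, so this is a voltage divider.
Series current: I = V1/(R1 + R2) = 24/(60 + 500) = 24/560 = 0.04286 A
V_R2 = I × R2 = V1 × R2/(R1 + R2) = 24 × 500/560 = 21.43 V

Final answer: 21.43 V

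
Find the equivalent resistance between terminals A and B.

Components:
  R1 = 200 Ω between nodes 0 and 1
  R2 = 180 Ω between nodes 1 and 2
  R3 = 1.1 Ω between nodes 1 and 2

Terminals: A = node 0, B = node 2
Reduce the network between node 0 (A) and node 2 (B) by series/parallel combination:
  Rp1 = R2 ‖ R3 (parallel, both between nodes 1 and 2) = 1/(1/180 + 1/1.1) = 1.093 Ω
  Rs1 = R1 + Rp1 (series, joined only at node 1) = 200 + 1.093 = 201.1 Ω
R_eq = 201.1 Ω

Final answer: 201.1 Ω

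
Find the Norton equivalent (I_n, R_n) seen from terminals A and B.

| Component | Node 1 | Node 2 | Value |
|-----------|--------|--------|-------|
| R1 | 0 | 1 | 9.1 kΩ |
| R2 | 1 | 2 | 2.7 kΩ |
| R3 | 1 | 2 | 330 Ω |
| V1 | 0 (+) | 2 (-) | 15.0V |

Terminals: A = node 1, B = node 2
Find the Thévenin equivalent first; then I_n = V_th/R_th and R_n = R_th.
Step 1 — V_th is the open-circuit voltage V_A - V_B (nothing connected across the terminals).
Nodal analysis, taking node 2 as the 0 V reference.
Source V1 fixes V_0 = 15 V.
KCL at each unknown node (sum of currents leaving = 0; resistances in Ω):
  Node 1: (V_1 - 15)/9100 + (V_1 - 0)/2700 + (V_1 - 0)/330 = 0
Collecting terms: 0.003511 × V_1 = 0.001648  =>  V_1 = 0.4695 V
V_th = V_1 - V_2 = 0.4695 - 0 = 0.4695 V
Step 2 — R_th: zero the source — replace V1 by a short circuit (node 2 merges into node 0) — and find the resistance seen between A (node 1) and B (node 0).
Reduce the network between node 1 (A) and node 0 (B) by series/parallel combination:
  Rp1 = R1 ‖ R2 ‖ R3 (parallel, all between nodes 0 and 1) = 1/(1/9100 + 1/2700 + 1/330) = 284.9 Ω
R_th = 284.9 Ω
I_n = V_th/R_th = 0.4695/284.9 = 0.001648 A, and R_n = R_th = 284.9 Ω

Final answer: I_n = 0.001648 A, R_n = 284.9 Ω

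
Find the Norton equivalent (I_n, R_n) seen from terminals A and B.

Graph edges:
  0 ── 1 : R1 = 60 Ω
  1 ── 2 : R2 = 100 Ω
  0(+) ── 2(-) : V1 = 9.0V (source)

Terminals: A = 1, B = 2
Find the Thévenin equivalent first; then I_n = V_th/R_th and R_n = R_th.
Step 1 — V_th is the open-circuit voltage V_A - V_B (nothing connected across the terminals).
Nodal analysis, taking node 2 as the 0 V reference.
Source V1 fixes V_0 = 9 V.
KCL at each unknown node (sum of currents leaving = 0; resistances in Ω):
  Node 1: (V_1 - 9)/60 + (V_1 - 0)/100 = 0
Collecting terms: 0.02667 × V_1 = 0.15  =>  V_1 = 5.625 V
V_th = V_1 - V_2 = 5.625 - 0 = 5.625 V
Step 2 — R_th: zero the source — replace V1 by a short circuit (node 2 merges into node 0) — and find the resistance seen between A (node 1) and B (node 0).
Reduce the network between node 1 (A) and node 0 (B) by series/parallel combination:
  Rp1 = R1 ‖ R2 (parallel, both between nodes 0 and 1) = 1/(1/60 + 1/100) = 37.5 Ω
R_th = 37.5 Ω
I_n = V_th/R_th = 5.625/37.5 = 0.15 A, and R_n = R_th = 37.5 Ω

Final answer: I_n = 0.15 A, R_n = 37.5 Ω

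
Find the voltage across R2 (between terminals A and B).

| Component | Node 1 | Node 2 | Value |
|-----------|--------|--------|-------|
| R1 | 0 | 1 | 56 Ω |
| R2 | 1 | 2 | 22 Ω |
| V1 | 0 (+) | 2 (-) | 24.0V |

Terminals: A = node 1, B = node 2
R1 and R2 are in series across V1 (node 0 → node 1 → node 2), and the output A–B is taken across R2, so this is a voltage divider.
Series current: I = V1/(R1 + R2) = 24/(56 + 22) = 24/78 = 0.3077 A
V_R2 = I × R2 = V1 × R2/(R1 + R2) = 24 × 22/78 = 6.769 V

Final answer: 6.769 V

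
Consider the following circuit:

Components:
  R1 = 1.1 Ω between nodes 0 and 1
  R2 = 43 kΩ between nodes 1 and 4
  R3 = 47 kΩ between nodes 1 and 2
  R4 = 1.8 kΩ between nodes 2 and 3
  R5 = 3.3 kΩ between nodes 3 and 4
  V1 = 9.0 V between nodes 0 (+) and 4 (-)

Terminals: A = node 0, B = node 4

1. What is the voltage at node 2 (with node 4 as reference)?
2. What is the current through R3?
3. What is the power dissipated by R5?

Nodal analysis, taking node 4 as the 0 V reference.
Source V1 fixes V_0 = 9 V.
KCL at each unknown node (sum of currents leaving = 0; resistances in Ω):
  Node 1: (V_1 - 9)/1.1 + (V_1 - 0)/43000 + (V_1 - V_2)/47000 = 0
  Node 2: (V_2 - V_1)/47000 + (V_2 - V_3)/1800 = 0
  Node 3: (V_3 - V_2)/1800 + (V_3 - 0)/3300 = 0
Collecting terms (coefficients in siemens):
  0.9091·V_1 - 0.00002128·V_2 = 8.182
  0.0005768·V_2 - 0.00002128·V_1 - 0.0005556·V_3 = 0
  0.0008586·V_3 - 0.0005556·V_2 = 0
Solving these 3 simultaneous equations (Gaussian elimination) gives:
  V_1 = 9 V, V_2 = 0.881 V, V_3 = 0.57 V
Part 1:
  Read off the nodal solution: V_2 = 0.881 V
Part 2:
  I_R3 = (V_1 - V_2)/R3 = (9 - 0.881)/47000 = 0.0001727 A
  Magnitude: I_R3 = 0.0001727 A
Part 3:
  I_R5 = (V_3 - V_4)/R5 = (0.57 - 0)/3300 = 0.0001727 A
  P_R5 = I_R5² × R5 = (0.0001727)² × 3300 = 0.00009847 W

Final answers:
1. V_2 = 0.881 V
2. I_R3 = 0.0001727 A
3. P_R5 = 9.847e-05 W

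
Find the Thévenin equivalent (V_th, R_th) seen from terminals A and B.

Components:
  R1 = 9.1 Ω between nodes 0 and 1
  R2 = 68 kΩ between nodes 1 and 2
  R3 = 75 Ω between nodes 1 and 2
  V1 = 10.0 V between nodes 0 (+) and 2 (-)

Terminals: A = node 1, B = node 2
Step 1 — V_th is the open-circuit voltage V_A - V_B (nothing connected across the terminals).
Nodal analysis, taking node 2 as the 0 V reference.
Source V1 fixes V_0 = 10 V.
KCL at each unknown node (sum of currents leaving = 0; resistances in Ω):
  Node 1: (V_1 - 10)/9.1 + (V_1 - 0)/68000 + (V_1 - 0)/75 = 0
Collecting terms: 0.1232 × V_1 = 1.099  =>  V_1 = 8.917 V
V_th = V_1 - V_2 = 8.917 - 0 = 8.917 V
Step 2 — R_th: zero the source — replace V1 by a short circuit (node 2 merges into node 0) — and find the resistance seen between A (node 1) and B (node 0).
Reduce the network between node 1 (A) and node 0 (B) by series/parallel combination:
  Rp1 = R1 ‖ R2 ‖ R3 (parallel, all between nodes 0 and 1) = 1/(1/9.1 + 1/68000 + 1/75) = 8.114 Ω
R_th = 8.114 Ω

Final answer: V_th = 8.917 V, R_th = 8.114 Ω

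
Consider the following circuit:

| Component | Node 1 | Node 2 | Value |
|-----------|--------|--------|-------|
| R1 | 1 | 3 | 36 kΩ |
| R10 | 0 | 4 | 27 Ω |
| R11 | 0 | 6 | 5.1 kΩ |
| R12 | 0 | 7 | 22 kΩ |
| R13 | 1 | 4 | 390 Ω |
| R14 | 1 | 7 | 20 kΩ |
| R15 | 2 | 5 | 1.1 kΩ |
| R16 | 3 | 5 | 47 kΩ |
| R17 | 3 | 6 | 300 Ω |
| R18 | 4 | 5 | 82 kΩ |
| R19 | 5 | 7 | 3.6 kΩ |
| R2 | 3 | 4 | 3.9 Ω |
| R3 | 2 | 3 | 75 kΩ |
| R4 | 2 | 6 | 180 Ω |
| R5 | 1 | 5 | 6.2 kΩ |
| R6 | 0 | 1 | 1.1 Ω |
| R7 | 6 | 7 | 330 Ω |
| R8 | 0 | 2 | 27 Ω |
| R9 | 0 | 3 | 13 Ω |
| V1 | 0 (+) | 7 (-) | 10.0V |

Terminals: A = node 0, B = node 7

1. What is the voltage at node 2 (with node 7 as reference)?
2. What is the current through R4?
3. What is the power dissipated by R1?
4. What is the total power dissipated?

Nodal analysis, taking node 7 as the 0 V reference.
Source V1 fixes V_0 = 10 V.
KCL at each unknown node (sum of currents leaving = 0; resistances in Ω):
  Node 1: (V_1 - V_3)/36000 + (V_1 - V_5)/6200 + (V_1 - 10)/1.1 + (V_1 - V_4)/390 + (V_1 - 0)/20000 = 0
  Node 2: (V_2 - V_3)/75000 + (V_2 - V_6)/180 + (V_2 - 10)/27 + (V_2 - V_5)/1100 = 0
  Node 3: (V_3 - V_1)/36000 + (V_3 - V_4)/3.9 + (V_3 - V_2)/75000 + (V_3 - 10)/13 + (V_3 - V_5)/47000 + (V_3 - V_6)/300 = 0
  Node 4: (V_4 - V_3)/3.9 + (V_4 - 10)/27 + (V_4 - V_1)/390 + (V_4 - V_5)/82000 = 0
  Node 5: (V_5 - V_1)/6200 + (V_5 - V_2)/1100 + (V_5 - V_3)/47000 + (V_5 - V_4)/82000 + (V_5 - 0)/3600 = 0
  Node 6: (V_6 - V_2)/180 + (V_6 - 0)/330 + (V_6 - 10)/5100 + (V_6 - V_3)/300 = 0
Collecting terms (coefficients in siemens):
  0.9119·V_1 - 0.00002778·V_3 - 0.002564·V_4 - 0.0001613·V_5 = 9.091
  0.04352·V_2 - 0.00001333·V_3 - 0.0009091·V_5 - 0.005556·V_6 = 0.3704
  0.3367·V_3 - 0.00002778·V_1 - 0.00001333·V_2 - 0.2564·V_4 - 0.00002128·V_5 - 0.003333·V_6 = 0.7692
  0.296·V_4 - 0.002564·V_1 - 0.2564·V_3 - 0.0000122·V_5 = 0.3704
  0.001382·V_5 - 0.0001613·V_1 - 0.0009091·V_2 - 0.00002128·V_3 - 0.0000122·V_4 = 0
  0.01212·V_6 - 0.005556·V_2 - 0.003333·V_3 = 0.001961
Solving these 6 simultaneous equations (Gaussian elimination) gives:
  V_1 = 9.999 V, V_2 = 9.607 V, V_3 = 9.921 V, V_4 = 9.931 V
  V_5 = 7.729 V, V_6 = 7.297 V
Part 1:
  Read off the nodal solution: V_2 = 9.607 V
Part 2:
  I_R4 = (V_2 - V_6)/R4 = (9.607 - 7.297)/180 = 0.01284 A
  Magnitude: I_R4 = 0.01284 A
Part 3:
  I_R1 = (V_1 - V_3)/R1 = (9.999 - 9.921)/36000 = 0.000002171 A
  P_R1 = I_R1² × R1 = (0.000002171)² × 36000 = 0.0000001697 W
Part 4:
  Power in each resistor, P = (ΔV)²/R:
    P_R1 = (9.999 - 9.921)²/36000 = 0.0000001697 W
    P_R2 = (9.921 - 9.931)²/3.9 = 0.00002831 W
    P_R3 = (9.607 - 9.921)²/75000 = 0.000001308 W
    P_R4 = (9.607 - 7.297)²/180 = 0.02966 W
    P_R5 = (9.999 - 7.729)²/6200 = 0.0008308 W
    P_R6 = (10 - 9.999)²/1.1 = 0.000001194 W
    P_R7 = (7.297 - 0)²/330 = 0.1613 W
    P_R8 = (10 - 9.607)²/27 = 0.005708 W
    P_R9 = (10 - 9.921)²/13 = 0.0004837 W
    P_R10 = (10 - 9.931)²/27 = 0.0001753 W
    P_R11 = (10 - 7.297)²/5100 = 0.001433 W
    P_R12 = (10 - 0)²/22000 = 0.004545 W
    P_R13 = (9.999 - 9.931)²/390 = 0.00001173 W
    P_R14 = (9.999 - 0)²/20000 = 0.004999 W
    P_R15 = (9.607 - 7.729)²/1100 = 0.003207 W
    P_R16 = (9.921 - 7.729)²/47000 = 0.0001022 W
    P_R17 = (9.921 - 7.297)²/300 = 0.02295 W
    P_R18 = (9.931 - 7.729)²/82000 = 0.00005913 W
    P_R19 = (7.729 - 0)²/3600 = 0.01659 W
  P_total = P_R1 + P_R2 + P_R3 + P_R4 + P_R5 + P_R6 + P_R7 + P_R8 + P_R9 + P_R10 + P_R11 + P_R12 + P_R13 + P_R14 + P_R15 + P_R16 + P_R17 + P_R18 + P_R19 = 0.2521 W

Final answers:
1. V_2 = 9.607 V
2. I_R4 = 0.01284 A
3. P_R1 = 1.697e-07 W
4. P_total = 0.2521 W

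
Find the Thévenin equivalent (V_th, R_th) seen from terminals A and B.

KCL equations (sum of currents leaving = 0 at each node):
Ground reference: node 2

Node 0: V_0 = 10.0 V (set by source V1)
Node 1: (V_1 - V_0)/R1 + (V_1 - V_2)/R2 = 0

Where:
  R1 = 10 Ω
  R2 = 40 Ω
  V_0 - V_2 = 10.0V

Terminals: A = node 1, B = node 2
Step 1 — V_th is the open-circuit voltage V_A - V_B (nothing connected across the terminals).
Nodal analysis, taking node 2 as the 0 V reference.
Source V1 fixes V_0 = 10 V.
KCL at each unknown node (sum of currents leaving = 0; resistances in Ω):
  Node 1: (V_1 - 10)/10 + (V_1 - 0)/40 = 0
Collecting terms: 0.125 × V_1 = 1  =>  V_1 = 8 V
V_th = V_1 - V_2 = 8 - 0 = 8 V
Step 2 — R_th: zero the source — replace V1 by a short circuit (node 2 merges into node 0) — and find the resistance seen between A (node 1) and B (node 0).
Reduce the network between node 1 (A) and node 0 (B) by series/parallel combination:
  Rp1 = R1 ‖ R2 (parallel, both between nodes 0 and 1) = 1/(1/10 + 1/40) = 8 Ω
R_th = 8 Ω

Final answer: V_th = 8 V, R_th = 8 Ω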